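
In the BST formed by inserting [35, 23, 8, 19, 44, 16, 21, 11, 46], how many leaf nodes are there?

Tree built from: [35, 23, 8, 19, 44, 16, 21, 11, 46]
Tree (level-order array): [35, 23, 44, 8, None, None, 46, None, 19, None, None, 16, 21, 11]
Rule: A leaf has 0 children.
Per-node child counts:
  node 35: 2 child(ren)
  node 23: 1 child(ren)
  node 8: 1 child(ren)
  node 19: 2 child(ren)
  node 16: 1 child(ren)
  node 11: 0 child(ren)
  node 21: 0 child(ren)
  node 44: 1 child(ren)
  node 46: 0 child(ren)
Matching nodes: [11, 21, 46]
Count of leaf nodes: 3


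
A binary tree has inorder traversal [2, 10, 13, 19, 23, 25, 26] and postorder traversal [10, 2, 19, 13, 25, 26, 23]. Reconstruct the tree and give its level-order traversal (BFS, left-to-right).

Inorder:   [2, 10, 13, 19, 23, 25, 26]
Postorder: [10, 2, 19, 13, 25, 26, 23]
Algorithm: postorder visits root last, so walk postorder right-to-left;
each value is the root of the current inorder slice — split it at that
value, recurse on the right subtree first, then the left.
Recursive splits:
  root=23; inorder splits into left=[2, 10, 13, 19], right=[25, 26]
  root=26; inorder splits into left=[25], right=[]
  root=25; inorder splits into left=[], right=[]
  root=13; inorder splits into left=[2, 10], right=[19]
  root=19; inorder splits into left=[], right=[]
  root=2; inorder splits into left=[], right=[10]
  root=10; inorder splits into left=[], right=[]
Reconstructed level-order: [23, 13, 26, 2, 19, 25, 10]


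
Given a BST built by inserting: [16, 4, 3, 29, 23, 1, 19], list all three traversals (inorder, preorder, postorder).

Tree insertion order: [16, 4, 3, 29, 23, 1, 19]
Tree (level-order array): [16, 4, 29, 3, None, 23, None, 1, None, 19]
Inorder (L, root, R): [1, 3, 4, 16, 19, 23, 29]
Preorder (root, L, R): [16, 4, 3, 1, 29, 23, 19]
Postorder (L, R, root): [1, 3, 4, 19, 23, 29, 16]


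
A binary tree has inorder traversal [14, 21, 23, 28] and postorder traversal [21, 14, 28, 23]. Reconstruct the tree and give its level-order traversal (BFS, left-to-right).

Inorder:   [14, 21, 23, 28]
Postorder: [21, 14, 28, 23]
Algorithm: postorder visits root last, so walk postorder right-to-left;
each value is the root of the current inorder slice — split it at that
value, recurse on the right subtree first, then the left.
Recursive splits:
  root=23; inorder splits into left=[14, 21], right=[28]
  root=28; inorder splits into left=[], right=[]
  root=14; inorder splits into left=[], right=[21]
  root=21; inorder splits into left=[], right=[]
Reconstructed level-order: [23, 14, 28, 21]


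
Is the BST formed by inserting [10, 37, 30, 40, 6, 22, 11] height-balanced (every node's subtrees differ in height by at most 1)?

Tree (level-order array): [10, 6, 37, None, None, 30, 40, 22, None, None, None, 11]
Definition: a tree is height-balanced if, at every node, |h(left) - h(right)| <= 1 (empty subtree has height -1).
Bottom-up per-node check:
  node 6: h_left=-1, h_right=-1, diff=0 [OK], height=0
  node 11: h_left=-1, h_right=-1, diff=0 [OK], height=0
  node 22: h_left=0, h_right=-1, diff=1 [OK], height=1
  node 30: h_left=1, h_right=-1, diff=2 [FAIL (|1--1|=2 > 1)], height=2
  node 40: h_left=-1, h_right=-1, diff=0 [OK], height=0
  node 37: h_left=2, h_right=0, diff=2 [FAIL (|2-0|=2 > 1)], height=3
  node 10: h_left=0, h_right=3, diff=3 [FAIL (|0-3|=3 > 1)], height=4
Node 30 violates the condition: |1 - -1| = 2 > 1.
Result: Not balanced


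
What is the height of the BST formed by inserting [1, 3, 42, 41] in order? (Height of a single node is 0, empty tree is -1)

Insertion order: [1, 3, 42, 41]
Tree (level-order array): [1, None, 3, None, 42, 41]
Compute height bottom-up (empty subtree = -1):
  height(41) = 1 + max(-1, -1) = 0
  height(42) = 1 + max(0, -1) = 1
  height(3) = 1 + max(-1, 1) = 2
  height(1) = 1 + max(-1, 2) = 3
Height = 3


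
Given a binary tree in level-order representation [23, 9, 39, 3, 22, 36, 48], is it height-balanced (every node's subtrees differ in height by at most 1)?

Tree (level-order array): [23, 9, 39, 3, 22, 36, 48]
Definition: a tree is height-balanced if, at every node, |h(left) - h(right)| <= 1 (empty subtree has height -1).
Bottom-up per-node check:
  node 3: h_left=-1, h_right=-1, diff=0 [OK], height=0
  node 22: h_left=-1, h_right=-1, diff=0 [OK], height=0
  node 9: h_left=0, h_right=0, diff=0 [OK], height=1
  node 36: h_left=-1, h_right=-1, diff=0 [OK], height=0
  node 48: h_left=-1, h_right=-1, diff=0 [OK], height=0
  node 39: h_left=0, h_right=0, diff=0 [OK], height=1
  node 23: h_left=1, h_right=1, diff=0 [OK], height=2
All nodes satisfy the balance condition.
Result: Balanced


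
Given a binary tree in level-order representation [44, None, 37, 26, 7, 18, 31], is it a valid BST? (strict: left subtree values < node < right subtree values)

Level-order array: [44, None, 37, 26, 7, 18, 31]
Validate using subtree bounds (lo, hi): at each node, require lo < value < hi,
then recurse left with hi=value and right with lo=value.
Preorder trace (stopping at first violation):
  at node 44 with bounds (-inf, +inf): OK
  at node 37 with bounds (44, +inf): VIOLATION
Node 37 violates its bound: not (44 < 37 < +inf).
Result: Not a valid BST


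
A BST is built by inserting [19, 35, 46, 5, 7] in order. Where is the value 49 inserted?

Starting tree (level order): [19, 5, 35, None, 7, None, 46]
Insertion path: 19 -> 35 -> 46
Result: insert 49 as right child of 46
Final tree (level order): [19, 5, 35, None, 7, None, 46, None, None, None, 49]


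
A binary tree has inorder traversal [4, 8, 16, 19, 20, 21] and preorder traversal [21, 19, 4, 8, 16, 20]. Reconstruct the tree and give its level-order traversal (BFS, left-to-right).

Inorder:  [4, 8, 16, 19, 20, 21]
Preorder: [21, 19, 4, 8, 16, 20]
Algorithm: preorder visits root first, so consume preorder in order;
for each root, split the current inorder slice at that value into
left-subtree inorder and right-subtree inorder, then recurse.
Recursive splits:
  root=21; inorder splits into left=[4, 8, 16, 19, 20], right=[]
  root=19; inorder splits into left=[4, 8, 16], right=[20]
  root=4; inorder splits into left=[], right=[8, 16]
  root=8; inorder splits into left=[], right=[16]
  root=16; inorder splits into left=[], right=[]
  root=20; inorder splits into left=[], right=[]
Reconstructed level-order: [21, 19, 4, 20, 8, 16]


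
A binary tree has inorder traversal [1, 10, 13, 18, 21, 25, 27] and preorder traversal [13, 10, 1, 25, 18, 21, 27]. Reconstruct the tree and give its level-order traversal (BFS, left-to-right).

Inorder:  [1, 10, 13, 18, 21, 25, 27]
Preorder: [13, 10, 1, 25, 18, 21, 27]
Algorithm: preorder visits root first, so consume preorder in order;
for each root, split the current inorder slice at that value into
left-subtree inorder and right-subtree inorder, then recurse.
Recursive splits:
  root=13; inorder splits into left=[1, 10], right=[18, 21, 25, 27]
  root=10; inorder splits into left=[1], right=[]
  root=1; inorder splits into left=[], right=[]
  root=25; inorder splits into left=[18, 21], right=[27]
  root=18; inorder splits into left=[], right=[21]
  root=21; inorder splits into left=[], right=[]
  root=27; inorder splits into left=[], right=[]
Reconstructed level-order: [13, 10, 25, 1, 18, 27, 21]


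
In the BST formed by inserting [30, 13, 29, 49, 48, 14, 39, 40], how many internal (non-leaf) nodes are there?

Tree built from: [30, 13, 29, 49, 48, 14, 39, 40]
Tree (level-order array): [30, 13, 49, None, 29, 48, None, 14, None, 39, None, None, None, None, 40]
Rule: An internal node has at least one child.
Per-node child counts:
  node 30: 2 child(ren)
  node 13: 1 child(ren)
  node 29: 1 child(ren)
  node 14: 0 child(ren)
  node 49: 1 child(ren)
  node 48: 1 child(ren)
  node 39: 1 child(ren)
  node 40: 0 child(ren)
Matching nodes: [30, 13, 29, 49, 48, 39]
Count of internal (non-leaf) nodes: 6


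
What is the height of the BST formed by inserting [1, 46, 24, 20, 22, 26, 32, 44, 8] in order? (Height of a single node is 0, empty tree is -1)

Insertion order: [1, 46, 24, 20, 22, 26, 32, 44, 8]
Tree (level-order array): [1, None, 46, 24, None, 20, 26, 8, 22, None, 32, None, None, None, None, None, 44]
Compute height bottom-up (empty subtree = -1):
  height(8) = 1 + max(-1, -1) = 0
  height(22) = 1 + max(-1, -1) = 0
  height(20) = 1 + max(0, 0) = 1
  height(44) = 1 + max(-1, -1) = 0
  height(32) = 1 + max(-1, 0) = 1
  height(26) = 1 + max(-1, 1) = 2
  height(24) = 1 + max(1, 2) = 3
  height(46) = 1 + max(3, -1) = 4
  height(1) = 1 + max(-1, 4) = 5
Height = 5


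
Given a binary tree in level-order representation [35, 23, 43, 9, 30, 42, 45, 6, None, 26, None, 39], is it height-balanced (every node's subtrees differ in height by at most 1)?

Tree (level-order array): [35, 23, 43, 9, 30, 42, 45, 6, None, 26, None, 39]
Definition: a tree is height-balanced if, at every node, |h(left) - h(right)| <= 1 (empty subtree has height -1).
Bottom-up per-node check:
  node 6: h_left=-1, h_right=-1, diff=0 [OK], height=0
  node 9: h_left=0, h_right=-1, diff=1 [OK], height=1
  node 26: h_left=-1, h_right=-1, diff=0 [OK], height=0
  node 30: h_left=0, h_right=-1, diff=1 [OK], height=1
  node 23: h_left=1, h_right=1, diff=0 [OK], height=2
  node 39: h_left=-1, h_right=-1, diff=0 [OK], height=0
  node 42: h_left=0, h_right=-1, diff=1 [OK], height=1
  node 45: h_left=-1, h_right=-1, diff=0 [OK], height=0
  node 43: h_left=1, h_right=0, diff=1 [OK], height=2
  node 35: h_left=2, h_right=2, diff=0 [OK], height=3
All nodes satisfy the balance condition.
Result: Balanced


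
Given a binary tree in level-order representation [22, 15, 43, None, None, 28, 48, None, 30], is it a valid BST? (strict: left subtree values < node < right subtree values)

Level-order array: [22, 15, 43, None, None, 28, 48, None, 30]
Validate using subtree bounds (lo, hi): at each node, require lo < value < hi,
then recurse left with hi=value and right with lo=value.
Preorder trace (stopping at first violation):
  at node 22 with bounds (-inf, +inf): OK
  at node 15 with bounds (-inf, 22): OK
  at node 43 with bounds (22, +inf): OK
  at node 28 with bounds (22, 43): OK
  at node 30 with bounds (28, 43): OK
  at node 48 with bounds (43, +inf): OK
No violation found at any node.
Result: Valid BST


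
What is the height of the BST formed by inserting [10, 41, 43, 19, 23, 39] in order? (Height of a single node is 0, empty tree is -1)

Insertion order: [10, 41, 43, 19, 23, 39]
Tree (level-order array): [10, None, 41, 19, 43, None, 23, None, None, None, 39]
Compute height bottom-up (empty subtree = -1):
  height(39) = 1 + max(-1, -1) = 0
  height(23) = 1 + max(-1, 0) = 1
  height(19) = 1 + max(-1, 1) = 2
  height(43) = 1 + max(-1, -1) = 0
  height(41) = 1 + max(2, 0) = 3
  height(10) = 1 + max(-1, 3) = 4
Height = 4


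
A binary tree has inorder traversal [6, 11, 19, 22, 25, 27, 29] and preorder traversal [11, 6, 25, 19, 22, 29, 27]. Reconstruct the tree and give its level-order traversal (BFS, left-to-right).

Inorder:  [6, 11, 19, 22, 25, 27, 29]
Preorder: [11, 6, 25, 19, 22, 29, 27]
Algorithm: preorder visits root first, so consume preorder in order;
for each root, split the current inorder slice at that value into
left-subtree inorder and right-subtree inorder, then recurse.
Recursive splits:
  root=11; inorder splits into left=[6], right=[19, 22, 25, 27, 29]
  root=6; inorder splits into left=[], right=[]
  root=25; inorder splits into left=[19, 22], right=[27, 29]
  root=19; inorder splits into left=[], right=[22]
  root=22; inorder splits into left=[], right=[]
  root=29; inorder splits into left=[27], right=[]
  root=27; inorder splits into left=[], right=[]
Reconstructed level-order: [11, 6, 25, 19, 29, 22, 27]


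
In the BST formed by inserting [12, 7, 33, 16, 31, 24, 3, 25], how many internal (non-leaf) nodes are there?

Tree built from: [12, 7, 33, 16, 31, 24, 3, 25]
Tree (level-order array): [12, 7, 33, 3, None, 16, None, None, None, None, 31, 24, None, None, 25]
Rule: An internal node has at least one child.
Per-node child counts:
  node 12: 2 child(ren)
  node 7: 1 child(ren)
  node 3: 0 child(ren)
  node 33: 1 child(ren)
  node 16: 1 child(ren)
  node 31: 1 child(ren)
  node 24: 1 child(ren)
  node 25: 0 child(ren)
Matching nodes: [12, 7, 33, 16, 31, 24]
Count of internal (non-leaf) nodes: 6


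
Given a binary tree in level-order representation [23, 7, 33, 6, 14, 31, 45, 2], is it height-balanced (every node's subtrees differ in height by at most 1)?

Tree (level-order array): [23, 7, 33, 6, 14, 31, 45, 2]
Definition: a tree is height-balanced if, at every node, |h(left) - h(right)| <= 1 (empty subtree has height -1).
Bottom-up per-node check:
  node 2: h_left=-1, h_right=-1, diff=0 [OK], height=0
  node 6: h_left=0, h_right=-1, diff=1 [OK], height=1
  node 14: h_left=-1, h_right=-1, diff=0 [OK], height=0
  node 7: h_left=1, h_right=0, diff=1 [OK], height=2
  node 31: h_left=-1, h_right=-1, diff=0 [OK], height=0
  node 45: h_left=-1, h_right=-1, diff=0 [OK], height=0
  node 33: h_left=0, h_right=0, diff=0 [OK], height=1
  node 23: h_left=2, h_right=1, diff=1 [OK], height=3
All nodes satisfy the balance condition.
Result: Balanced


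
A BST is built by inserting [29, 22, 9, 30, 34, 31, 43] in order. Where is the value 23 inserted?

Starting tree (level order): [29, 22, 30, 9, None, None, 34, None, None, 31, 43]
Insertion path: 29 -> 22
Result: insert 23 as right child of 22
Final tree (level order): [29, 22, 30, 9, 23, None, 34, None, None, None, None, 31, 43]


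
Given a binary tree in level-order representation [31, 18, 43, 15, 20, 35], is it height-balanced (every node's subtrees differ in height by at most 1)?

Tree (level-order array): [31, 18, 43, 15, 20, 35]
Definition: a tree is height-balanced if, at every node, |h(left) - h(right)| <= 1 (empty subtree has height -1).
Bottom-up per-node check:
  node 15: h_left=-1, h_right=-1, diff=0 [OK], height=0
  node 20: h_left=-1, h_right=-1, diff=0 [OK], height=0
  node 18: h_left=0, h_right=0, diff=0 [OK], height=1
  node 35: h_left=-1, h_right=-1, diff=0 [OK], height=0
  node 43: h_left=0, h_right=-1, diff=1 [OK], height=1
  node 31: h_left=1, h_right=1, diff=0 [OK], height=2
All nodes satisfy the balance condition.
Result: Balanced


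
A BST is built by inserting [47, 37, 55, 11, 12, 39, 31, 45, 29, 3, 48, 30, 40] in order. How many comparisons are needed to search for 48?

Search path for 48: 47 -> 55 -> 48
Found: True
Comparisons: 3


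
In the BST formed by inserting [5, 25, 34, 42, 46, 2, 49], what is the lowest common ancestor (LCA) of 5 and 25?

Tree insertion order: [5, 25, 34, 42, 46, 2, 49]
Tree (level-order array): [5, 2, 25, None, None, None, 34, None, 42, None, 46, None, 49]
In a BST, the LCA of p=5, q=25 is the first node v on the
root-to-leaf path with p <= v <= q (go left if both < v, right if both > v).
Walk from root:
  at 5: 5 <= 5 <= 25, this is the LCA
LCA = 5


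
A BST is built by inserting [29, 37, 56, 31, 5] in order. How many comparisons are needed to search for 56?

Search path for 56: 29 -> 37 -> 56
Found: True
Comparisons: 3


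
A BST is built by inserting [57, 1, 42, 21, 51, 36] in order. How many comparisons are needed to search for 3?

Search path for 3: 57 -> 1 -> 42 -> 21
Found: False
Comparisons: 4


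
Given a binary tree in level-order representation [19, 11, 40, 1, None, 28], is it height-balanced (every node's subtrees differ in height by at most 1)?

Tree (level-order array): [19, 11, 40, 1, None, 28]
Definition: a tree is height-balanced if, at every node, |h(left) - h(right)| <= 1 (empty subtree has height -1).
Bottom-up per-node check:
  node 1: h_left=-1, h_right=-1, diff=0 [OK], height=0
  node 11: h_left=0, h_right=-1, diff=1 [OK], height=1
  node 28: h_left=-1, h_right=-1, diff=0 [OK], height=0
  node 40: h_left=0, h_right=-1, diff=1 [OK], height=1
  node 19: h_left=1, h_right=1, diff=0 [OK], height=2
All nodes satisfy the balance condition.
Result: Balanced


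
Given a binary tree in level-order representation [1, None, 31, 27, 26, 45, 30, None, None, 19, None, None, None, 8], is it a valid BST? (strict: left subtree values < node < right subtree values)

Level-order array: [1, None, 31, 27, 26, 45, 30, None, None, 19, None, None, None, 8]
Validate using subtree bounds (lo, hi): at each node, require lo < value < hi,
then recurse left with hi=value and right with lo=value.
Preorder trace (stopping at first violation):
  at node 1 with bounds (-inf, +inf): OK
  at node 31 with bounds (1, +inf): OK
  at node 27 with bounds (1, 31): OK
  at node 45 with bounds (1, 27): VIOLATION
Node 45 violates its bound: not (1 < 45 < 27).
Result: Not a valid BST


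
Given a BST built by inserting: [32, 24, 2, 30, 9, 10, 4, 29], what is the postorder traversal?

Tree insertion order: [32, 24, 2, 30, 9, 10, 4, 29]
Tree (level-order array): [32, 24, None, 2, 30, None, 9, 29, None, 4, 10]
Postorder traversal: [4, 10, 9, 2, 29, 30, 24, 32]


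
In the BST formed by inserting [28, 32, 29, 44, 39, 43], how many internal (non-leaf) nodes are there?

Tree built from: [28, 32, 29, 44, 39, 43]
Tree (level-order array): [28, None, 32, 29, 44, None, None, 39, None, None, 43]
Rule: An internal node has at least one child.
Per-node child counts:
  node 28: 1 child(ren)
  node 32: 2 child(ren)
  node 29: 0 child(ren)
  node 44: 1 child(ren)
  node 39: 1 child(ren)
  node 43: 0 child(ren)
Matching nodes: [28, 32, 44, 39]
Count of internal (non-leaf) nodes: 4


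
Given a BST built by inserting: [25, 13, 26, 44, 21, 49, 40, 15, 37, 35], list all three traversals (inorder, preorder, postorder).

Tree insertion order: [25, 13, 26, 44, 21, 49, 40, 15, 37, 35]
Tree (level-order array): [25, 13, 26, None, 21, None, 44, 15, None, 40, 49, None, None, 37, None, None, None, 35]
Inorder (L, root, R): [13, 15, 21, 25, 26, 35, 37, 40, 44, 49]
Preorder (root, L, R): [25, 13, 21, 15, 26, 44, 40, 37, 35, 49]
Postorder (L, R, root): [15, 21, 13, 35, 37, 40, 49, 44, 26, 25]


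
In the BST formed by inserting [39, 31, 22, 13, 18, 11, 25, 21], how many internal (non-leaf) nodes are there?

Tree built from: [39, 31, 22, 13, 18, 11, 25, 21]
Tree (level-order array): [39, 31, None, 22, None, 13, 25, 11, 18, None, None, None, None, None, 21]
Rule: An internal node has at least one child.
Per-node child counts:
  node 39: 1 child(ren)
  node 31: 1 child(ren)
  node 22: 2 child(ren)
  node 13: 2 child(ren)
  node 11: 0 child(ren)
  node 18: 1 child(ren)
  node 21: 0 child(ren)
  node 25: 0 child(ren)
Matching nodes: [39, 31, 22, 13, 18]
Count of internal (non-leaf) nodes: 5


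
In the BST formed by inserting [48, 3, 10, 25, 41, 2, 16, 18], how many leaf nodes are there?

Tree built from: [48, 3, 10, 25, 41, 2, 16, 18]
Tree (level-order array): [48, 3, None, 2, 10, None, None, None, 25, 16, 41, None, 18]
Rule: A leaf has 0 children.
Per-node child counts:
  node 48: 1 child(ren)
  node 3: 2 child(ren)
  node 2: 0 child(ren)
  node 10: 1 child(ren)
  node 25: 2 child(ren)
  node 16: 1 child(ren)
  node 18: 0 child(ren)
  node 41: 0 child(ren)
Matching nodes: [2, 18, 41]
Count of leaf nodes: 3


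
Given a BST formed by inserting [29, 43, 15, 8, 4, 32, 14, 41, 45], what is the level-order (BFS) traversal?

Tree insertion order: [29, 43, 15, 8, 4, 32, 14, 41, 45]
Tree (level-order array): [29, 15, 43, 8, None, 32, 45, 4, 14, None, 41]
BFS from the root, enqueuing left then right child of each popped node:
  queue [29] -> pop 29, enqueue [15, 43], visited so far: [29]
  queue [15, 43] -> pop 15, enqueue [8], visited so far: [29, 15]
  queue [43, 8] -> pop 43, enqueue [32, 45], visited so far: [29, 15, 43]
  queue [8, 32, 45] -> pop 8, enqueue [4, 14], visited so far: [29, 15, 43, 8]
  queue [32, 45, 4, 14] -> pop 32, enqueue [41], visited so far: [29, 15, 43, 8, 32]
  queue [45, 4, 14, 41] -> pop 45, enqueue [none], visited so far: [29, 15, 43, 8, 32, 45]
  queue [4, 14, 41] -> pop 4, enqueue [none], visited so far: [29, 15, 43, 8, 32, 45, 4]
  queue [14, 41] -> pop 14, enqueue [none], visited so far: [29, 15, 43, 8, 32, 45, 4, 14]
  queue [41] -> pop 41, enqueue [none], visited so far: [29, 15, 43, 8, 32, 45, 4, 14, 41]
Result: [29, 15, 43, 8, 32, 45, 4, 14, 41]


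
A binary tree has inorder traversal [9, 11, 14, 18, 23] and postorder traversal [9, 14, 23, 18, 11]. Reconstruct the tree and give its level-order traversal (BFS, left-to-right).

Inorder:   [9, 11, 14, 18, 23]
Postorder: [9, 14, 23, 18, 11]
Algorithm: postorder visits root last, so walk postorder right-to-left;
each value is the root of the current inorder slice — split it at that
value, recurse on the right subtree first, then the left.
Recursive splits:
  root=11; inorder splits into left=[9], right=[14, 18, 23]
  root=18; inorder splits into left=[14], right=[23]
  root=23; inorder splits into left=[], right=[]
  root=14; inorder splits into left=[], right=[]
  root=9; inorder splits into left=[], right=[]
Reconstructed level-order: [11, 9, 18, 14, 23]


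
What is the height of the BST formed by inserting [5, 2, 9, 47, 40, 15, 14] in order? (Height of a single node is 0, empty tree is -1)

Insertion order: [5, 2, 9, 47, 40, 15, 14]
Tree (level-order array): [5, 2, 9, None, None, None, 47, 40, None, 15, None, 14]
Compute height bottom-up (empty subtree = -1):
  height(2) = 1 + max(-1, -1) = 0
  height(14) = 1 + max(-1, -1) = 0
  height(15) = 1 + max(0, -1) = 1
  height(40) = 1 + max(1, -1) = 2
  height(47) = 1 + max(2, -1) = 3
  height(9) = 1 + max(-1, 3) = 4
  height(5) = 1 + max(0, 4) = 5
Height = 5


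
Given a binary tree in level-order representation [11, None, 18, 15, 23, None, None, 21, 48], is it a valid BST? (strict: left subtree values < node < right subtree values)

Level-order array: [11, None, 18, 15, 23, None, None, 21, 48]
Validate using subtree bounds (lo, hi): at each node, require lo < value < hi,
then recurse left with hi=value and right with lo=value.
Preorder trace (stopping at first violation):
  at node 11 with bounds (-inf, +inf): OK
  at node 18 with bounds (11, +inf): OK
  at node 15 with bounds (11, 18): OK
  at node 23 with bounds (18, +inf): OK
  at node 21 with bounds (18, 23): OK
  at node 48 with bounds (23, +inf): OK
No violation found at any node.
Result: Valid BST


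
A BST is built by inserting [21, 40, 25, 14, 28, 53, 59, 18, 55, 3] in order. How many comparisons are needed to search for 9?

Search path for 9: 21 -> 14 -> 3
Found: False
Comparisons: 3


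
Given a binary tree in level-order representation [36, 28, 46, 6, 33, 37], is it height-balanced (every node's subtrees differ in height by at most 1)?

Tree (level-order array): [36, 28, 46, 6, 33, 37]
Definition: a tree is height-balanced if, at every node, |h(left) - h(right)| <= 1 (empty subtree has height -1).
Bottom-up per-node check:
  node 6: h_left=-1, h_right=-1, diff=0 [OK], height=0
  node 33: h_left=-1, h_right=-1, diff=0 [OK], height=0
  node 28: h_left=0, h_right=0, diff=0 [OK], height=1
  node 37: h_left=-1, h_right=-1, diff=0 [OK], height=0
  node 46: h_left=0, h_right=-1, diff=1 [OK], height=1
  node 36: h_left=1, h_right=1, diff=0 [OK], height=2
All nodes satisfy the balance condition.
Result: Balanced


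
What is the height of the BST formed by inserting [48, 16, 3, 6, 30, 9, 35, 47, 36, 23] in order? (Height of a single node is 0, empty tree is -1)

Insertion order: [48, 16, 3, 6, 30, 9, 35, 47, 36, 23]
Tree (level-order array): [48, 16, None, 3, 30, None, 6, 23, 35, None, 9, None, None, None, 47, None, None, 36]
Compute height bottom-up (empty subtree = -1):
  height(9) = 1 + max(-1, -1) = 0
  height(6) = 1 + max(-1, 0) = 1
  height(3) = 1 + max(-1, 1) = 2
  height(23) = 1 + max(-1, -1) = 0
  height(36) = 1 + max(-1, -1) = 0
  height(47) = 1 + max(0, -1) = 1
  height(35) = 1 + max(-1, 1) = 2
  height(30) = 1 + max(0, 2) = 3
  height(16) = 1 + max(2, 3) = 4
  height(48) = 1 + max(4, -1) = 5
Height = 5


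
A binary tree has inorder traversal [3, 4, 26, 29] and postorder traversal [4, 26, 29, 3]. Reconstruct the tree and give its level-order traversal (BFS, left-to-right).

Inorder:   [3, 4, 26, 29]
Postorder: [4, 26, 29, 3]
Algorithm: postorder visits root last, so walk postorder right-to-left;
each value is the root of the current inorder slice — split it at that
value, recurse on the right subtree first, then the left.
Recursive splits:
  root=3; inorder splits into left=[], right=[4, 26, 29]
  root=29; inorder splits into left=[4, 26], right=[]
  root=26; inorder splits into left=[4], right=[]
  root=4; inorder splits into left=[], right=[]
Reconstructed level-order: [3, 29, 26, 4]


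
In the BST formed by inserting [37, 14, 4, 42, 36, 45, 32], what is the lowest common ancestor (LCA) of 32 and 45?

Tree insertion order: [37, 14, 4, 42, 36, 45, 32]
Tree (level-order array): [37, 14, 42, 4, 36, None, 45, None, None, 32]
In a BST, the LCA of p=32, q=45 is the first node v on the
root-to-leaf path with p <= v <= q (go left if both < v, right if both > v).
Walk from root:
  at 37: 32 <= 37 <= 45, this is the LCA
LCA = 37


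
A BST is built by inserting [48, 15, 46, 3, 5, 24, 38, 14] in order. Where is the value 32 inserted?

Starting tree (level order): [48, 15, None, 3, 46, None, 5, 24, None, None, 14, None, 38]
Insertion path: 48 -> 15 -> 46 -> 24 -> 38
Result: insert 32 as left child of 38
Final tree (level order): [48, 15, None, 3, 46, None, 5, 24, None, None, 14, None, 38, None, None, 32]


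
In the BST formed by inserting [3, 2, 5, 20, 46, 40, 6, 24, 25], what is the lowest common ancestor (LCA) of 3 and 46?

Tree insertion order: [3, 2, 5, 20, 46, 40, 6, 24, 25]
Tree (level-order array): [3, 2, 5, None, None, None, 20, 6, 46, None, None, 40, None, 24, None, None, 25]
In a BST, the LCA of p=3, q=46 is the first node v on the
root-to-leaf path with p <= v <= q (go left if both < v, right if both > v).
Walk from root:
  at 3: 3 <= 3 <= 46, this is the LCA
LCA = 3


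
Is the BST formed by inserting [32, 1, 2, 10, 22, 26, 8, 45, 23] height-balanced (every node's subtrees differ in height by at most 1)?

Tree (level-order array): [32, 1, 45, None, 2, None, None, None, 10, 8, 22, None, None, None, 26, 23]
Definition: a tree is height-balanced if, at every node, |h(left) - h(right)| <= 1 (empty subtree has height -1).
Bottom-up per-node check:
  node 8: h_left=-1, h_right=-1, diff=0 [OK], height=0
  node 23: h_left=-1, h_right=-1, diff=0 [OK], height=0
  node 26: h_left=0, h_right=-1, diff=1 [OK], height=1
  node 22: h_left=-1, h_right=1, diff=2 [FAIL (|-1-1|=2 > 1)], height=2
  node 10: h_left=0, h_right=2, diff=2 [FAIL (|0-2|=2 > 1)], height=3
  node 2: h_left=-1, h_right=3, diff=4 [FAIL (|-1-3|=4 > 1)], height=4
  node 1: h_left=-1, h_right=4, diff=5 [FAIL (|-1-4|=5 > 1)], height=5
  node 45: h_left=-1, h_right=-1, diff=0 [OK], height=0
  node 32: h_left=5, h_right=0, diff=5 [FAIL (|5-0|=5 > 1)], height=6
Node 22 violates the condition: |-1 - 1| = 2 > 1.
Result: Not balanced


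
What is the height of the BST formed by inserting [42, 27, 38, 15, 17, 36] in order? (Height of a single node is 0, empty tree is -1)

Insertion order: [42, 27, 38, 15, 17, 36]
Tree (level-order array): [42, 27, None, 15, 38, None, 17, 36]
Compute height bottom-up (empty subtree = -1):
  height(17) = 1 + max(-1, -1) = 0
  height(15) = 1 + max(-1, 0) = 1
  height(36) = 1 + max(-1, -1) = 0
  height(38) = 1 + max(0, -1) = 1
  height(27) = 1 + max(1, 1) = 2
  height(42) = 1 + max(2, -1) = 3
Height = 3


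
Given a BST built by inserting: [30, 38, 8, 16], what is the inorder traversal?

Tree insertion order: [30, 38, 8, 16]
Tree (level-order array): [30, 8, 38, None, 16]
Inorder traversal: [8, 16, 30, 38]


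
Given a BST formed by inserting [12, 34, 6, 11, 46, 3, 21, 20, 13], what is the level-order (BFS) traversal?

Tree insertion order: [12, 34, 6, 11, 46, 3, 21, 20, 13]
Tree (level-order array): [12, 6, 34, 3, 11, 21, 46, None, None, None, None, 20, None, None, None, 13]
BFS from the root, enqueuing left then right child of each popped node:
  queue [12] -> pop 12, enqueue [6, 34], visited so far: [12]
  queue [6, 34] -> pop 6, enqueue [3, 11], visited so far: [12, 6]
  queue [34, 3, 11] -> pop 34, enqueue [21, 46], visited so far: [12, 6, 34]
  queue [3, 11, 21, 46] -> pop 3, enqueue [none], visited so far: [12, 6, 34, 3]
  queue [11, 21, 46] -> pop 11, enqueue [none], visited so far: [12, 6, 34, 3, 11]
  queue [21, 46] -> pop 21, enqueue [20], visited so far: [12, 6, 34, 3, 11, 21]
  queue [46, 20] -> pop 46, enqueue [none], visited so far: [12, 6, 34, 3, 11, 21, 46]
  queue [20] -> pop 20, enqueue [13], visited so far: [12, 6, 34, 3, 11, 21, 46, 20]
  queue [13] -> pop 13, enqueue [none], visited so far: [12, 6, 34, 3, 11, 21, 46, 20, 13]
Result: [12, 6, 34, 3, 11, 21, 46, 20, 13]


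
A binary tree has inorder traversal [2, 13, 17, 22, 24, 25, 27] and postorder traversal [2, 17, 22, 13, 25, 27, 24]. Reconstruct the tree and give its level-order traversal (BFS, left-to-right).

Inorder:   [2, 13, 17, 22, 24, 25, 27]
Postorder: [2, 17, 22, 13, 25, 27, 24]
Algorithm: postorder visits root last, so walk postorder right-to-left;
each value is the root of the current inorder slice — split it at that
value, recurse on the right subtree first, then the left.
Recursive splits:
  root=24; inorder splits into left=[2, 13, 17, 22], right=[25, 27]
  root=27; inorder splits into left=[25], right=[]
  root=25; inorder splits into left=[], right=[]
  root=13; inorder splits into left=[2], right=[17, 22]
  root=22; inorder splits into left=[17], right=[]
  root=17; inorder splits into left=[], right=[]
  root=2; inorder splits into left=[], right=[]
Reconstructed level-order: [24, 13, 27, 2, 22, 25, 17]


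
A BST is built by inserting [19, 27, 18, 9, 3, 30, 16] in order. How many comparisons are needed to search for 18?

Search path for 18: 19 -> 18
Found: True
Comparisons: 2


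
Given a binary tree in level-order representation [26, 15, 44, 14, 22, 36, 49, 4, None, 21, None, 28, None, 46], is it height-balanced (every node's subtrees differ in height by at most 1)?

Tree (level-order array): [26, 15, 44, 14, 22, 36, 49, 4, None, 21, None, 28, None, 46]
Definition: a tree is height-balanced if, at every node, |h(left) - h(right)| <= 1 (empty subtree has height -1).
Bottom-up per-node check:
  node 4: h_left=-1, h_right=-1, diff=0 [OK], height=0
  node 14: h_left=0, h_right=-1, diff=1 [OK], height=1
  node 21: h_left=-1, h_right=-1, diff=0 [OK], height=0
  node 22: h_left=0, h_right=-1, diff=1 [OK], height=1
  node 15: h_left=1, h_right=1, diff=0 [OK], height=2
  node 28: h_left=-1, h_right=-1, diff=0 [OK], height=0
  node 36: h_left=0, h_right=-1, diff=1 [OK], height=1
  node 46: h_left=-1, h_right=-1, diff=0 [OK], height=0
  node 49: h_left=0, h_right=-1, diff=1 [OK], height=1
  node 44: h_left=1, h_right=1, diff=0 [OK], height=2
  node 26: h_left=2, h_right=2, diff=0 [OK], height=3
All nodes satisfy the balance condition.
Result: Balanced


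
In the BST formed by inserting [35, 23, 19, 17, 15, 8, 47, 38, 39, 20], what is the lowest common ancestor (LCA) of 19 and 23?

Tree insertion order: [35, 23, 19, 17, 15, 8, 47, 38, 39, 20]
Tree (level-order array): [35, 23, 47, 19, None, 38, None, 17, 20, None, 39, 15, None, None, None, None, None, 8]
In a BST, the LCA of p=19, q=23 is the first node v on the
root-to-leaf path with p <= v <= q (go left if both < v, right if both > v).
Walk from root:
  at 35: both 19 and 23 < 35, go left
  at 23: 19 <= 23 <= 23, this is the LCA
LCA = 23


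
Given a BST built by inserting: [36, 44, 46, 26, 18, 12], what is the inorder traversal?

Tree insertion order: [36, 44, 46, 26, 18, 12]
Tree (level-order array): [36, 26, 44, 18, None, None, 46, 12]
Inorder traversal: [12, 18, 26, 36, 44, 46]


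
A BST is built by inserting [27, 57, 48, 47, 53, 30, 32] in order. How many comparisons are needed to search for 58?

Search path for 58: 27 -> 57
Found: False
Comparisons: 2


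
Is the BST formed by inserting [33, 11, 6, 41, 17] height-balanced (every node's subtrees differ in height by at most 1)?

Tree (level-order array): [33, 11, 41, 6, 17]
Definition: a tree is height-balanced if, at every node, |h(left) - h(right)| <= 1 (empty subtree has height -1).
Bottom-up per-node check:
  node 6: h_left=-1, h_right=-1, diff=0 [OK], height=0
  node 17: h_left=-1, h_right=-1, diff=0 [OK], height=0
  node 11: h_left=0, h_right=0, diff=0 [OK], height=1
  node 41: h_left=-1, h_right=-1, diff=0 [OK], height=0
  node 33: h_left=1, h_right=0, diff=1 [OK], height=2
All nodes satisfy the balance condition.
Result: Balanced


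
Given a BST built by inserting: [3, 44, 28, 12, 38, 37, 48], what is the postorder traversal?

Tree insertion order: [3, 44, 28, 12, 38, 37, 48]
Tree (level-order array): [3, None, 44, 28, 48, 12, 38, None, None, None, None, 37]
Postorder traversal: [12, 37, 38, 28, 48, 44, 3]


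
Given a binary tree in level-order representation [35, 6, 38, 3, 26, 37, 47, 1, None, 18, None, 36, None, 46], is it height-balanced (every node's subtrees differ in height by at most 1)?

Tree (level-order array): [35, 6, 38, 3, 26, 37, 47, 1, None, 18, None, 36, None, 46]
Definition: a tree is height-balanced if, at every node, |h(left) - h(right)| <= 1 (empty subtree has height -1).
Bottom-up per-node check:
  node 1: h_left=-1, h_right=-1, diff=0 [OK], height=0
  node 3: h_left=0, h_right=-1, diff=1 [OK], height=1
  node 18: h_left=-1, h_right=-1, diff=0 [OK], height=0
  node 26: h_left=0, h_right=-1, diff=1 [OK], height=1
  node 6: h_left=1, h_right=1, diff=0 [OK], height=2
  node 36: h_left=-1, h_right=-1, diff=0 [OK], height=0
  node 37: h_left=0, h_right=-1, diff=1 [OK], height=1
  node 46: h_left=-1, h_right=-1, diff=0 [OK], height=0
  node 47: h_left=0, h_right=-1, diff=1 [OK], height=1
  node 38: h_left=1, h_right=1, diff=0 [OK], height=2
  node 35: h_left=2, h_right=2, diff=0 [OK], height=3
All nodes satisfy the balance condition.
Result: Balanced


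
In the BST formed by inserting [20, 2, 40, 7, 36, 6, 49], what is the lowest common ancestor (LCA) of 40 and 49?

Tree insertion order: [20, 2, 40, 7, 36, 6, 49]
Tree (level-order array): [20, 2, 40, None, 7, 36, 49, 6]
In a BST, the LCA of p=40, q=49 is the first node v on the
root-to-leaf path with p <= v <= q (go left if both < v, right if both > v).
Walk from root:
  at 20: both 40 and 49 > 20, go right
  at 40: 40 <= 40 <= 49, this is the LCA
LCA = 40


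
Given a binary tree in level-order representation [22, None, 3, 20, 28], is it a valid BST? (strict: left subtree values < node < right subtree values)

Level-order array: [22, None, 3, 20, 28]
Validate using subtree bounds (lo, hi): at each node, require lo < value < hi,
then recurse left with hi=value and right with lo=value.
Preorder trace (stopping at first violation):
  at node 22 with bounds (-inf, +inf): OK
  at node 3 with bounds (22, +inf): VIOLATION
Node 3 violates its bound: not (22 < 3 < +inf).
Result: Not a valid BST


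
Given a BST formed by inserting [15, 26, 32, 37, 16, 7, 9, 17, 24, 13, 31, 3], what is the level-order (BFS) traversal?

Tree insertion order: [15, 26, 32, 37, 16, 7, 9, 17, 24, 13, 31, 3]
Tree (level-order array): [15, 7, 26, 3, 9, 16, 32, None, None, None, 13, None, 17, 31, 37, None, None, None, 24]
BFS from the root, enqueuing left then right child of each popped node:
  queue [15] -> pop 15, enqueue [7, 26], visited so far: [15]
  queue [7, 26] -> pop 7, enqueue [3, 9], visited so far: [15, 7]
  queue [26, 3, 9] -> pop 26, enqueue [16, 32], visited so far: [15, 7, 26]
  queue [3, 9, 16, 32] -> pop 3, enqueue [none], visited so far: [15, 7, 26, 3]
  queue [9, 16, 32] -> pop 9, enqueue [13], visited so far: [15, 7, 26, 3, 9]
  queue [16, 32, 13] -> pop 16, enqueue [17], visited so far: [15, 7, 26, 3, 9, 16]
  queue [32, 13, 17] -> pop 32, enqueue [31, 37], visited so far: [15, 7, 26, 3, 9, 16, 32]
  queue [13, 17, 31, 37] -> pop 13, enqueue [none], visited so far: [15, 7, 26, 3, 9, 16, 32, 13]
  queue [17, 31, 37] -> pop 17, enqueue [24], visited so far: [15, 7, 26, 3, 9, 16, 32, 13, 17]
  queue [31, 37, 24] -> pop 31, enqueue [none], visited so far: [15, 7, 26, 3, 9, 16, 32, 13, 17, 31]
  queue [37, 24] -> pop 37, enqueue [none], visited so far: [15, 7, 26, 3, 9, 16, 32, 13, 17, 31, 37]
  queue [24] -> pop 24, enqueue [none], visited so far: [15, 7, 26, 3, 9, 16, 32, 13, 17, 31, 37, 24]
Result: [15, 7, 26, 3, 9, 16, 32, 13, 17, 31, 37, 24]


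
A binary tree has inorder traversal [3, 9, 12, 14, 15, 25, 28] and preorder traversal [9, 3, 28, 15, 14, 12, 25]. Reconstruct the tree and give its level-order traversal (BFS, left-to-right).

Inorder:  [3, 9, 12, 14, 15, 25, 28]
Preorder: [9, 3, 28, 15, 14, 12, 25]
Algorithm: preorder visits root first, so consume preorder in order;
for each root, split the current inorder slice at that value into
left-subtree inorder and right-subtree inorder, then recurse.
Recursive splits:
  root=9; inorder splits into left=[3], right=[12, 14, 15, 25, 28]
  root=3; inorder splits into left=[], right=[]
  root=28; inorder splits into left=[12, 14, 15, 25], right=[]
  root=15; inorder splits into left=[12, 14], right=[25]
  root=14; inorder splits into left=[12], right=[]
  root=12; inorder splits into left=[], right=[]
  root=25; inorder splits into left=[], right=[]
Reconstructed level-order: [9, 3, 28, 15, 14, 25, 12]


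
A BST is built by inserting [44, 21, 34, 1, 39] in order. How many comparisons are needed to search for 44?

Search path for 44: 44
Found: True
Comparisons: 1


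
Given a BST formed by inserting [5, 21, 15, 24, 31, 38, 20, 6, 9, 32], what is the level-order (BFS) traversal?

Tree insertion order: [5, 21, 15, 24, 31, 38, 20, 6, 9, 32]
Tree (level-order array): [5, None, 21, 15, 24, 6, 20, None, 31, None, 9, None, None, None, 38, None, None, 32]
BFS from the root, enqueuing left then right child of each popped node:
  queue [5] -> pop 5, enqueue [21], visited so far: [5]
  queue [21] -> pop 21, enqueue [15, 24], visited so far: [5, 21]
  queue [15, 24] -> pop 15, enqueue [6, 20], visited so far: [5, 21, 15]
  queue [24, 6, 20] -> pop 24, enqueue [31], visited so far: [5, 21, 15, 24]
  queue [6, 20, 31] -> pop 6, enqueue [9], visited so far: [5, 21, 15, 24, 6]
  queue [20, 31, 9] -> pop 20, enqueue [none], visited so far: [5, 21, 15, 24, 6, 20]
  queue [31, 9] -> pop 31, enqueue [38], visited so far: [5, 21, 15, 24, 6, 20, 31]
  queue [9, 38] -> pop 9, enqueue [none], visited so far: [5, 21, 15, 24, 6, 20, 31, 9]
  queue [38] -> pop 38, enqueue [32], visited so far: [5, 21, 15, 24, 6, 20, 31, 9, 38]
  queue [32] -> pop 32, enqueue [none], visited so far: [5, 21, 15, 24, 6, 20, 31, 9, 38, 32]
Result: [5, 21, 15, 24, 6, 20, 31, 9, 38, 32]


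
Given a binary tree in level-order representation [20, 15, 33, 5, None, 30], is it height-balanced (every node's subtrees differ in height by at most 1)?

Tree (level-order array): [20, 15, 33, 5, None, 30]
Definition: a tree is height-balanced if, at every node, |h(left) - h(right)| <= 1 (empty subtree has height -1).
Bottom-up per-node check:
  node 5: h_left=-1, h_right=-1, diff=0 [OK], height=0
  node 15: h_left=0, h_right=-1, diff=1 [OK], height=1
  node 30: h_left=-1, h_right=-1, diff=0 [OK], height=0
  node 33: h_left=0, h_right=-1, diff=1 [OK], height=1
  node 20: h_left=1, h_right=1, diff=0 [OK], height=2
All nodes satisfy the balance condition.
Result: Balanced


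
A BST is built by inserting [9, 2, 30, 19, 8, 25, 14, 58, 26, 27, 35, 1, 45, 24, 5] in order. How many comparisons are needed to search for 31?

Search path for 31: 9 -> 30 -> 58 -> 35
Found: False
Comparisons: 4


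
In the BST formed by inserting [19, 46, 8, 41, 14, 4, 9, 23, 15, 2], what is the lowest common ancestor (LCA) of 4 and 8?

Tree insertion order: [19, 46, 8, 41, 14, 4, 9, 23, 15, 2]
Tree (level-order array): [19, 8, 46, 4, 14, 41, None, 2, None, 9, 15, 23]
In a BST, the LCA of p=4, q=8 is the first node v on the
root-to-leaf path with p <= v <= q (go left if both < v, right if both > v).
Walk from root:
  at 19: both 4 and 8 < 19, go left
  at 8: 4 <= 8 <= 8, this is the LCA
LCA = 8


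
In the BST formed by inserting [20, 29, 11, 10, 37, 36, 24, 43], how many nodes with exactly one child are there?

Tree built from: [20, 29, 11, 10, 37, 36, 24, 43]
Tree (level-order array): [20, 11, 29, 10, None, 24, 37, None, None, None, None, 36, 43]
Rule: These are nodes with exactly 1 non-null child.
Per-node child counts:
  node 20: 2 child(ren)
  node 11: 1 child(ren)
  node 10: 0 child(ren)
  node 29: 2 child(ren)
  node 24: 0 child(ren)
  node 37: 2 child(ren)
  node 36: 0 child(ren)
  node 43: 0 child(ren)
Matching nodes: [11]
Count of nodes with exactly one child: 1
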